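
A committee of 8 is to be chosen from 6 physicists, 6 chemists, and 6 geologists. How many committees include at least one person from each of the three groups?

With no constraint there are C(18,8) = 43758 possible selections.
Subtract selections that omit an entire group: no physicists → C(12,8) = 495; no chemists → C(12,8) = 495; no geologists → C(12,8) = 495.
Add back selections omitting two groups (i.e. drawn from a single group): C(6,8) + C(6,8) + C(6,8) = 0.
By inclusion–exclusion: 43758 − 1485 + 0 = 42273.

42273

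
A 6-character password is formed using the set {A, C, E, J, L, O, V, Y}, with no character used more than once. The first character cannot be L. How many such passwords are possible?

The first character has 8−1 = 7 choices (anything except L).
The remaining 5 characters are filled from the other 7 symbols without repetition: 7 × 6 × 5 × 4 × 3 = 2520.
Total: 7 × 2520 = 17640.

17640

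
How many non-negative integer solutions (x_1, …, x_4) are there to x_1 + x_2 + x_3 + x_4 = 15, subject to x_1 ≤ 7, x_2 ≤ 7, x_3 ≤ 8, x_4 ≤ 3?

178

By stars and bars, unrestricted non-negative solutions to x_1+…+x_4 = 15 number C(15+3,3) = 816.
Subtract solutions that violate a single cap (substitute x_i' = x_i − (cap_i+1)): x_1 ≥ 8 gives C(10,3) = 120; x_2 ≥ 8 gives C(10,3) = 120; x_3 ≥ 9 gives C(9,3) = 84; x_4 ≥ 4 gives C(14,3) = 364. Together 688.
Add back pairs where two caps are both exceeded: 0 + 0 + 20 + 0 + 20 + 10 = 50.
By inclusion–exclusion the count is 816 − 688 + 50 = 178.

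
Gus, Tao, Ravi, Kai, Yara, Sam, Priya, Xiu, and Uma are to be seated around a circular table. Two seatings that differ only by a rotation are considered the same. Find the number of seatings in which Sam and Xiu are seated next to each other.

Glue Sam and Xiu into a block (2 internal orders). Seating 8 units around a circle gives (7)! arrangements.
So 2 × (7)! = 2 × 5040 = 10080.

10080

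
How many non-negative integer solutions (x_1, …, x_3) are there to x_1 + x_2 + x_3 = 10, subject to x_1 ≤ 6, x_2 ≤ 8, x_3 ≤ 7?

47

By stars and bars, unrestricted non-negative solutions to x_1+…+x_3 = 10 number C(10+2,2) = 66.
Subtract solutions that violate a single cap (substitute x_i' = x_i − (cap_i+1)): x_1 ≥ 7 gives C(5,2) = 10; x_2 ≥ 9 gives C(3,2) = 3; x_3 ≥ 8 gives C(4,2) = 6. Together 19.
No two caps can be exceeded simultaneously, so the pair terms are all 0.
By inclusion–exclusion the count is 66 − 19 + 0 = 47.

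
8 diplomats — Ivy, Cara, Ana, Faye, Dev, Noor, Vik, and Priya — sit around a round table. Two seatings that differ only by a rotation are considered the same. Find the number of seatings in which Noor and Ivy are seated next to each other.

Glue Noor and Ivy into a block (2 internal orders). Seating 7 units around a circle gives (6)! arrangements.
So 2 × (6)! = 2 × 720 = 1440.

1440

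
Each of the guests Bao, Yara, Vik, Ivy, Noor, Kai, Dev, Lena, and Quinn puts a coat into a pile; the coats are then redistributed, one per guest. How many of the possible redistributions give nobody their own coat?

Let Aᵢ be the assignments in which guest i gets their own coat. We want the size of the complement of A₁∪…∪A_9.
By inclusion–exclusion this is Σ_{j=0}^{9} (−1)^j C(9,j)·(9−j)!.
Computing: 362880 − 362880 + 181440 − 60480 + 15120 − 3024 + 504 − 72 + 9 − 1 = 133496.

133496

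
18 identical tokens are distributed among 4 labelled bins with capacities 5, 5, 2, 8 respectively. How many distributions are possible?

10

Ignoring the caps, the number of non-negative solutions to x_1+…+x_4 = 18 is C(21,3) = 1330.
Subtract solutions that violate a single cap (substitute x_i' = x_i − (cap_i+1)): x_1 ≥ 6 gives C(15,3) = 455; x_2 ≥ 6 gives C(15,3) = 455; x_3 ≥ 3 gives C(18,3) = 816; x_4 ≥ 9 gives C(12,3) = 220. Together 1946.
Add back pairs where two caps are both exceeded: 84 + 220 + 20 + 220 + 20 + 84 = 648.
Subtract triples: 20 + 0 + 1 + 1 = 22.
By inclusion–exclusion the count is 1330 − 1946 + 648 − 22 = 10.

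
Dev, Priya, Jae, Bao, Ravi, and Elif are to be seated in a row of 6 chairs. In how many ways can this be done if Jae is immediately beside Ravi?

240

Place the 4 others and the Jae-Ravi pair as 5 objects in a line; the pair has 2 internal arrangements.
So the count is 2·(5)! = 240.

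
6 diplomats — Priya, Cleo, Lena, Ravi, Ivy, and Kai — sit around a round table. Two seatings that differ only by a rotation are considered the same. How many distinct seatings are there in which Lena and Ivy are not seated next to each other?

72

All circular seatings of 6 people number (5)! = 120.
Seatings with Lena beside Ivy: treat them as a block with 2 internal orders, giving 2 × (4)! = 48.
Subtracting, 120 − 48 = 72.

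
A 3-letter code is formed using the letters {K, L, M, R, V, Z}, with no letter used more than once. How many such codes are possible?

120

Choose and order 3 of the 6 symbols: the first letter has 6 options, the next 5, then 4.
That product is 6 × 5 × 4 = 120.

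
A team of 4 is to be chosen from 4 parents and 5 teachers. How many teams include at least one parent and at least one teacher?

With no constraint there are C(9,4) = 126 possible selections.
Selections missing a whole group: no parents → C(5,4) = 5; no teachers → C(4,4) = 1.
Both groups omitted at once is impossible, so 126 − 6 = 120.

120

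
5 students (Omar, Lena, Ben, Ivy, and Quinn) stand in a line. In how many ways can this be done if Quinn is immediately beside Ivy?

Place the 3 others and the Quinn-Ivy pair as 4 objects in a line; the pair has 2 internal arrangements.
So the count is 2·(4)! = 48.

48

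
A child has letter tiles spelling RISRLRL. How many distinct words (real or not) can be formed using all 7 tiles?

Letter multiplicities in RISRLRL: I×1, L×2, R×3, S×1.
Dividing 7! = 5040 by 3!·2! = 12 for the repeated letters gives 420.

420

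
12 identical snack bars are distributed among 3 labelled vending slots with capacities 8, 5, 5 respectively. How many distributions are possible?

Without the upper bounds there are C(14,2) = 91 ways to split 12 among 3 vending slots.
Subtract solutions that violate a single cap (substitute x_i' = x_i − (cap_i+1)): x_1 ≥ 9 gives C(5,2) = 10; x_2 ≥ 6 gives C(8,2) = 28; x_3 ≥ 6 gives C(8,2) = 28. Together 66.
Add back pairs where two caps are both exceeded: 0 + 0 + 1 = 1.
By inclusion–exclusion the count is 91 − 66 + 1 = 26.

26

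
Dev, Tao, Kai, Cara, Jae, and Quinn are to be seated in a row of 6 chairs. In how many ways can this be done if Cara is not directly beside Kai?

Of the 6! = 720 arrangements, those with Cara and Kai adjacent number 2 × 5! = 240 (treat the pair as a block with 2 internal orders).
Complementary counting: 720 − 240 = 480.

480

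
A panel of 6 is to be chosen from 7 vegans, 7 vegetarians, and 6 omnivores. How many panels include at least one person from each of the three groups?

Unrestricted: C(20,6) = 38760 ways to pick any 6 of the 20.
Selections missing a whole group: no vegans → C(13,6) = 1716; no vegetarians → C(13,6) = 1716; no omnivores → C(14,6) = 3003.
Add back selections omitting two groups (i.e. drawn from a single group): C(7,6) + C(7,6) + C(6,6) = 15.
By inclusion–exclusion: 38760 − 6435 + 15 = 32340.

32340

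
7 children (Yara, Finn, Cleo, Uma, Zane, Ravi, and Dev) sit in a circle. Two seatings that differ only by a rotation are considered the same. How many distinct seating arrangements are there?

720

Around a circle, 7 distinct people have 7!/7 = (6)! = 720 rotationally distinct seatings.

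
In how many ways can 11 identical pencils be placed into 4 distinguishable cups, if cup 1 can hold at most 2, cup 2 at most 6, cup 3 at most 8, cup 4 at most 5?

By stars and bars, unrestricted non-negative solutions to x_1+…+x_4 = 11 number C(11+3,3) = 364.
Subtract solutions that violate a single cap (substitute x_i' = x_i − (cap_i+1)): x_1 ≥ 3 gives C(11,3) = 165; x_2 ≥ 7 gives C(7,3) = 35; x_3 ≥ 9 gives C(5,3) = 10; x_4 ≥ 6 gives C(8,3) = 56. Together 266.
Add back pairs where two caps are both exceeded: 4 + 0 + 10 + 0 + 0 + 0 = 14.
By inclusion–exclusion the count is 364 − 266 + 14 = 112.

112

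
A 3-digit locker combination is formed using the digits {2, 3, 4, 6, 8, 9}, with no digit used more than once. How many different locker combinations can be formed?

Choose and order 3 of the 6 symbols: the first digit has 6 options, the next 5, then 4.
That product is 6 × 5 × 4 = 120.

120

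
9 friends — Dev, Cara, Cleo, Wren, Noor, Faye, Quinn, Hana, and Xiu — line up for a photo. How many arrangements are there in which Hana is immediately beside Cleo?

80640

Glue Hana and Cleo into one block (2 internal orders), leaving 8 units to arrange in a row.
That gives 2 × 8! = 2 × 40320 = 80640.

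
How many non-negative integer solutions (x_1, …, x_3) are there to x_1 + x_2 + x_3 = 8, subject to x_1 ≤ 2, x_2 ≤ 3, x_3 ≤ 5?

6

Without the upper bounds there are C(10,2) = 45 ways to split 8 among 3 variables.
Subtract solutions that violate a single cap (substitute x_i' = x_i − (cap_i+1)): x_1 ≥ 3 gives C(7,2) = 21; x_2 ≥ 4 gives C(6,2) = 15; x_3 ≥ 6 gives C(4,2) = 6. Together 42.
Add back pairs where two caps are both exceeded: 3 + 0 + 0 = 3.
By inclusion–exclusion the count is 45 − 42 + 3 = 6.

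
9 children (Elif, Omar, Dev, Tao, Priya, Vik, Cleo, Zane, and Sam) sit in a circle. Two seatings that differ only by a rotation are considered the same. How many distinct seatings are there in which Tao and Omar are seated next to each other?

10080

Treat {Tao, Omar} as one unit (2 internal orders) and seat the resulting 8 units around the table: (7)! circular arrangements.
So 2 × (7)! = 2 × 5040 = 10080.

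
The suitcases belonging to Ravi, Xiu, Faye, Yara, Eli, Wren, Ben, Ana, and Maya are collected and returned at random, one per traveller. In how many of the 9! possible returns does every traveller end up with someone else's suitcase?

133496

Let Aᵢ be the assignments in which traveller i gets their own suitcase. We want the size of the complement of A₁∪…∪A_9.
By inclusion–exclusion this is Σ_{j=0}^{9} (−1)^j C(9,j)·(9−j)!.
Computing: 362880 − 362880 + 181440 − 60480 + 15120 − 3024 + 504 − 72 + 9 − 1 = 133496.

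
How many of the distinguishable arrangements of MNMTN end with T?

Fix T in the last position and arrange the remaining 4 letters.
Those 4 letters have M appearing twice and N appearing twice, giving (4)!/(2!·2!) = 6.

6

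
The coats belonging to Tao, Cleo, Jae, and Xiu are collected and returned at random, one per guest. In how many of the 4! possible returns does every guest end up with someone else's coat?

Let Aᵢ be the assignments in which guest i gets their own coat. We want the size of the complement of A₁∪…∪A_4.
By inclusion–exclusion this is Σ_{j=0}^{4} (−1)^j C(4,j)·(4−j)!.
Computing: 24 − 24 + 12 − 4 + 1 = 9.

9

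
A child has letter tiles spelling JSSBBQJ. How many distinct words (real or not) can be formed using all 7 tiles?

630

JSSBBQJ has 7 letters with B appearing twice, J appearing twice, and S appearing twice.
Dividing 7! = 5040 by 2!·2!·2! = 8 for the repeated letters gives 630.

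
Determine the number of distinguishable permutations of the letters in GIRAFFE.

GIRAFFE has 7 letters with F appearing twice.
Dividing 7! = 5040 by 2! = 2 for the repeated letters gives 2520.

2520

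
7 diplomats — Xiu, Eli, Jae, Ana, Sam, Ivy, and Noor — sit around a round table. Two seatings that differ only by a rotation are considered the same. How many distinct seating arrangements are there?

Around a circle, 7 distinct people have 7!/7 = (6)! = 720 rotationally distinct seatings.

720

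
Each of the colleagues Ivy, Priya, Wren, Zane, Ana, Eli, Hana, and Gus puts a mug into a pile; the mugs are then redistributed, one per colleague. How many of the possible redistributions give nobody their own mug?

14833

Count assignments avoiding every fixed point. For any j of the 8 colleagues fixed to their own mug, the other 8−j can be arranged in (8−j)! ways.
By inclusion–exclusion this is Σ_{j=0}^{8} (−1)^j C(8,j)·(8−j)!.
Computing: 40320 − 40320 + 20160 − 6720 + 1680 − 336 + 56 − 8 + 1 = 14833.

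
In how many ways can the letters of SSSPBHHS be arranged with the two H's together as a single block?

210

Treat the 2 copies of H as a single block. The multiset to arrange is then {HH, B, P, S, S, S, S}, 7 items in all.
That gives (7)!/(4!) = 210 arrangements.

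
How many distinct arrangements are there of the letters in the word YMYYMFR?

420

Letter multiplicities in YMYYMFR: F×1, M×2, R×1, Y×3.
The number of distinct arrangements is 7!/(3!·2!) = 5040/12 = 420.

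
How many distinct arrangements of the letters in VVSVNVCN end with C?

With the last slot taken by C, it remains to arrange the other 7 letters (VVSVNVN).
Those 7 letters have N appearing twice and V appearing 4 times, giving (7)!/(4!·2!) = 105.

105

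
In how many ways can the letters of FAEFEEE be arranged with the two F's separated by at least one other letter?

Total arrangements of FAEFEEE: 7!/(4!·2!) = 105.
If the two F's are adjacent, glue them into one block, leaving 6 items to arrange: (6)!/(4!) = 30 ways.
Hence 105 − 30 = 75.

75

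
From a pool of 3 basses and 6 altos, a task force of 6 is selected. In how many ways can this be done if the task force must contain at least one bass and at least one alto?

With no constraint there are C(9,6) = 84 possible selections.
Subtract selections that omit an entire group: no basses → C(6,6) = 1; no altos → C(3,6) = 0.
Both groups omitted at once is impossible, so 84 − 1 = 83.

83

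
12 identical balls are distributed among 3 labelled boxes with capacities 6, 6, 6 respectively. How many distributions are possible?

28

Without the upper bounds there are C(14,2) = 91 ways to split 12 among 3 boxes.
Subtract solutions that violate a single cap (substitute x_i' = x_i − (cap_i+1)): x_1 ≥ 7 gives C(7,2) = 21; x_2 ≥ 7 gives C(7,2) = 21; x_3 ≥ 7 gives C(7,2) = 21. Together 63.
No two caps can be exceeded simultaneously, so the pair terms are all 0.
By inclusion–exclusion the count is 91 − 63 + 0 = 28.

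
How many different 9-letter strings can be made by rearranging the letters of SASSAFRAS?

2520

The 9 letters of SASSAFRAS have repeats: A appearing 3 times and S appearing 4 times.
Dividing 9! = 362880 by 4!·3! = 144 for the repeated letters gives 2520.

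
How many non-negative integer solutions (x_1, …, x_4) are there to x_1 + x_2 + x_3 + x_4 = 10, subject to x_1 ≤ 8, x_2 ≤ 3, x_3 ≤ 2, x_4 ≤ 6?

79

Without the upper bounds there are C(13,3) = 286 ways to split 10 among 4 variables.
Subtract solutions that violate a single cap (substitute x_i' = x_i − (cap_i+1)): x_1 ≥ 9 gives C(4,3) = 4; x_2 ≥ 4 gives C(9,3) = 84; x_3 ≥ 3 gives C(10,3) = 120; x_4 ≥ 7 gives C(6,3) = 20. Together 228.
Add back pairs where two caps are both exceeded: 0 + 0 + 0 + 20 + 0 + 1 = 21.
By inclusion–exclusion the count is 286 − 228 + 21 = 79.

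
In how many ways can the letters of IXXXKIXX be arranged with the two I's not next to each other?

126

Total arrangements of IXXXKIXX: 8!/(5!·2!) = 168.
If the two I's are adjacent, glue them into one block, leaving 7 items to arrange: (7)!/(5!) = 42 ways.
Hence 168 − 42 = 126.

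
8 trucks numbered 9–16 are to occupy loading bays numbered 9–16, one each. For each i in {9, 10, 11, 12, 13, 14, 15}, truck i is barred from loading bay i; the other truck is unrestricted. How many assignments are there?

16687

Let Aᵢ (for 9 ≤ i ≤ 15) be the placements that put truck i in its forbidden loading bay. Any j of these fix j positions, leaving (8−j)! ways to fill the rest, and there are C(7,j) ways to pick which j.
By inclusion–exclusion, the number of valid placements is Σ_{j=0}^{7} (−1)^j C(7,j)·(8−j)!.
Computing: 40320 − 35280 + 15120 − 4200 + 840 − 126 + 14 − 1 = 16687.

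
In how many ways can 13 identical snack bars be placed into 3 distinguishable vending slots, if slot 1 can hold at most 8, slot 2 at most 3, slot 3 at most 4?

Ignoring the caps, the number of non-negative solutions to x_1+…+x_3 = 13 is C(15,2) = 105.
Subtract solutions that violate a single cap (substitute x_i' = x_i − (cap_i+1)): x_1 ≥ 9 gives C(6,2) = 15; x_2 ≥ 4 gives C(11,2) = 55; x_3 ≥ 5 gives C(10,2) = 45. Together 115.
Add back pairs where two caps are both exceeded: 1 + 0 + 15 = 16.
By inclusion–exclusion the count is 105 − 115 + 16 = 6.

6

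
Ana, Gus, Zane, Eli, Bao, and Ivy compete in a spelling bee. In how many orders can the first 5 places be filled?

720

There are 6 choices for 1st place, 5 for 2nd, and so on down to 2 for position 5.
That gives 6 × 5 × 4 × 3 × 2 = 720.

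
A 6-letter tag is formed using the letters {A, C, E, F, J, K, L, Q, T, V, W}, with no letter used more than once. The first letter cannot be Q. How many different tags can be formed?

The first letter has 11−1 = 10 choices (anything except Q).
The remaining 5 letters are filled from the other 10 symbols without repetition: 10 × 9 × 8 × 7 × 6 = 30240.
Total: 10 × 30240 = 302400.

302400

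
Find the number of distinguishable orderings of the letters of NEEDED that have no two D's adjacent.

Total arrangements of NEEDED: 6!/(3!·2!) = 60.
Arrangements with the D's together: treat DD as one letter, giving (5)!/(3!) = 20.
Subtracting, 60 − 20 = 40 arrangements keep the D's apart.

40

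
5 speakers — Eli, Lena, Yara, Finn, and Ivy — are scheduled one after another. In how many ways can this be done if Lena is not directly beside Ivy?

72

There are 5! = 120 arrangements in all. If Lena and Ivy are adjacent, merging them into one block gives 2·(4)! = 48 arrangements.
So 120 − 48 = 72 arrangements keep them apart.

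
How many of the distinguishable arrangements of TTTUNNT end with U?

Fix U in the last position and arrange the remaining 6 letters.
Those 6 letters have N appearing twice and T appearing 4 times, giving (6)!/(4!·2!) = 15.

15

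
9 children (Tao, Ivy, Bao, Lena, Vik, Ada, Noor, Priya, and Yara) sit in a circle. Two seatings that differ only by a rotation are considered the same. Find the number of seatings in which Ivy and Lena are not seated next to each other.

30240

Without the restriction there are (8)! = 40320 seatings.
Those with Ivy next to Lena: fuse the pair into one unit and seat 8 units around a circle — 2·(7)! = 10080.
Subtracting, 40320 − 10080 = 30240.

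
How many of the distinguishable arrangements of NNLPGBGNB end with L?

Fix L in the last position and arrange the remaining 8 letters.
Those 8 letters have B appearing twice, G appearing twice, and N appearing 3 times, giving (8)!/(3!·2!·2!) = 1680.

1680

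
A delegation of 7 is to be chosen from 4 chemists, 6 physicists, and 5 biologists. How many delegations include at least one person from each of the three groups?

Total 7-person selections from all 15: C(15,7) = 6435.
Selections missing a whole group: no chemists → C(11,7) = 330; no physicists → C(9,7) = 36; no biologists → C(10,7) = 120.
Add back selections omitting two groups (i.e. drawn from a single group): C(4,7) + C(6,7) + C(5,7) = 0.
By inclusion–exclusion: 6435 − 486 + 0 = 5949.

5949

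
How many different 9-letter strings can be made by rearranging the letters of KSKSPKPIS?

5040

KSKSPKPIS has 9 letters with K appearing 3 times, P appearing twice, and S appearing 3 times.
So there are 9! / (3!·3!·2!) = 5040 distinguishable arrangements.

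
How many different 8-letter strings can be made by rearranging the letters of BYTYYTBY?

Letter multiplicities in BYTYYTBY: B×2, T×2, Y×4.
Dividing 8! = 40320 by 4!·2!·2! = 96 for the repeated letters gives 420.

420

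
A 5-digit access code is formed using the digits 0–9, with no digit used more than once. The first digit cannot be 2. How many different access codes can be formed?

The first digit has 10−1 = 9 choices (anything except 2).
The remaining 4 digits are filled from the other 9 symbols without repetition: 9 × 8 × 7 × 6 = 3024.
Total: 9 × 3024 = 27216.

27216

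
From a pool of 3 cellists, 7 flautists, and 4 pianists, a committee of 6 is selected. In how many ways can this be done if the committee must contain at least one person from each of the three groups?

2331

Total 6-person selections from all 14: C(14,6) = 3003.
Subtract selections that omit an entire group: no cellists → C(11,6) = 462; no flautists → C(7,6) = 7; no pianists → C(10,6) = 210.
Add back selections omitting two groups (i.e. drawn from a single group): C(3,6) + C(7,6) + C(4,6) = 7.
By inclusion–exclusion: 3003 − 679 + 7 = 2331.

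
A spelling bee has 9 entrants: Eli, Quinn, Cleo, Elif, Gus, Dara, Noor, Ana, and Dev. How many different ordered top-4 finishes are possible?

3024

This is an ordered selection of 4 from 9: P(9,4).
That gives 9 × 8 × 7 × 6 = 3024.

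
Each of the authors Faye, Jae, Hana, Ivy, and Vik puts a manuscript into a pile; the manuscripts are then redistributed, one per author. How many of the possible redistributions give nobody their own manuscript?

44

Count assignments avoiding every fixed point. For any j of the 5 authors fixed to their own manuscript, the other 5−j can be arranged in (5−j)! ways.
By inclusion–exclusion this is Σ_{j=0}^{5} (−1)^j C(5,j)·(5−j)!.
Computing: 120 − 120 + 60 − 20 + 5 − 1 = 44.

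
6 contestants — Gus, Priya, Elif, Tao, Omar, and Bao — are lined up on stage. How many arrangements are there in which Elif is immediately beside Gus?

240

Treat {Elif, Gus} as a single unit. There are 5 units to order, and the pair itself can be ordered 2 ways.
That gives 2 × 5! = 2 × 120 = 240.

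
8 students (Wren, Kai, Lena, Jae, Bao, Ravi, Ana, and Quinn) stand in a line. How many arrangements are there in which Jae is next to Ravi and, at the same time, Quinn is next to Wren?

Treat {Jae,Ravi} as one block (2 orders) and {Quinn,Wren} as another (2 orders).
That leaves 6 units to arrange: 2 × 2 × 6! = 4 × 720 = 2880.

2880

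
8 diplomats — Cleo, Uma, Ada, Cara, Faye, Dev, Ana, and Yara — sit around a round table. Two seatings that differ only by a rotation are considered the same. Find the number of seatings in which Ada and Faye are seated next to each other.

1440

Treat {Ada, Faye} as one unit (2 internal orders) and seat the resulting 7 units around the table: (6)! circular arrangements.
So 2 × (6)! = 2 × 720 = 1440.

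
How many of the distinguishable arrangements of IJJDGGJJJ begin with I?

168

With the first slot taken by I, it remains to arrange the other 8 letters (JJDGGJJJ).
Those 8 letters have G appearing twice and J appearing 5 times, giving (8)!/(5!·2!) = 168.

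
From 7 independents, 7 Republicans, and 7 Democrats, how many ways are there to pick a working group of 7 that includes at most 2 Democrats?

Split by how many Democrats are chosen (0 through 2).
Sum: C(7,0)·C(14,7) + C(7,1)·C(14,6) + C(7,2)·C(14,5) = 3432 + 21021 + 42042 = 66495.

66495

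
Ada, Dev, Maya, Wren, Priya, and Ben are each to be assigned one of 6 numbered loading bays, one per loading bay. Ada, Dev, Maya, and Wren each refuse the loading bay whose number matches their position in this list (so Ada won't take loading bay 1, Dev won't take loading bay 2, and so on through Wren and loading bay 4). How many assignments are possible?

362

Let Aᵢ (for 1 ≤ i ≤ 4) be the placements that put person i in their forbidden loading bay. Any j of these fix j positions, leaving (6−j)! ways to fill the rest, and there are C(4,j) ways to pick which j.
By inclusion–exclusion, the number of valid placements is Σ_{j=0}^{4} (−1)^j C(4,j)·(6−j)!.
Computing: 720 − 480 + 144 − 24 + 2 = 362.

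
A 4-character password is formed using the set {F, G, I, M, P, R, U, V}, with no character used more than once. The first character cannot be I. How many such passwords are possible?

1470

The first character has 8−1 = 7 choices (anything except I).
The remaining 3 characters are filled from the other 7 symbols without repetition: 7 × 6 × 5 = 210.
Total: 7 × 210 = 1470.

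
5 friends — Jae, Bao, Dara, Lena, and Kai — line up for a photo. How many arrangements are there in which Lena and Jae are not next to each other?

Of the 5! = 120 arrangements, those with Lena and Jae adjacent number 2 × 4! = 48 (treat the pair as a block with 2 internal orders).
Complementary counting: 120 − 48 = 72.

72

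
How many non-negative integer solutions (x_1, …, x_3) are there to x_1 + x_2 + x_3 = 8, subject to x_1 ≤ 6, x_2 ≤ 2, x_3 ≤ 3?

Without the upper bounds there are C(10,2) = 45 ways to split 8 among 3 variables.
Subtract solutions that violate a single cap (substitute x_i' = x_i − (cap_i+1)): x_1 ≥ 7 gives C(3,2) = 3; x_2 ≥ 3 gives C(7,2) = 21; x_3 ≥ 4 gives C(6,2) = 15. Together 39.
Add back pairs where two caps are both exceeded: 0 + 0 + 3 = 3.
By inclusion–exclusion the count is 45 − 39 + 3 = 9.

9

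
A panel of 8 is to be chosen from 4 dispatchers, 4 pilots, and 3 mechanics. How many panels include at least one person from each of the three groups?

Total 8-person selections from all 11: C(11,8) = 165.
Selections missing a whole group: no dispatchers → C(7,8) = 0; no pilots → C(7,8) = 0; no mechanics → C(8,8) = 1.
Add back selections omitting two groups (i.e. drawn from a single group): C(4,8) + C(4,8) + C(3,8) = 0.
By inclusion–exclusion: 165 − 1 + 0 = 164.

164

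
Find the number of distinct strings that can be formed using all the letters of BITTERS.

2520

The 7 letters of BITTERS have repeats: T appearing twice.
Dividing 7! = 5040 by 2! = 2 for the repeated letters gives 2520.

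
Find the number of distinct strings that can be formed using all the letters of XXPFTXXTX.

The 9 letters of XXPFTXXTX have repeats: T appearing twice and X appearing 5 times.
So there are 9! / (5!·2!) = 1512 distinguishable arrangements.

1512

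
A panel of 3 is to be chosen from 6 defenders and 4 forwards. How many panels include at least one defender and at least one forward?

Total 3-person selections from all 10: C(10,3) = 120.
Subtract selections that omit an entire group: no defenders → C(4,3) = 4; no forwards → C(6,3) = 20.
Both groups omitted at once is impossible, so 120 − 24 = 96.

96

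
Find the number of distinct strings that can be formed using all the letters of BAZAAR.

Letter multiplicities in BAZAAR: A×3, B×1, R×1, Z×1.
The number of distinct arrangements is 6!/(3!) = 720/6 = 120.

120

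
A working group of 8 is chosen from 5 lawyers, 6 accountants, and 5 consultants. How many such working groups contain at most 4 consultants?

Split by how many consultants are chosen (0 through 4).
Sum: C(5,0)·C(11,8) + C(5,1)·C(11,7) + C(5,2)·C(11,6) + C(5,3)·C(11,5) + C(5,4)·C(11,4) = 165 + 1650 + 4620 + 4620 + 1650 = 12705.

12705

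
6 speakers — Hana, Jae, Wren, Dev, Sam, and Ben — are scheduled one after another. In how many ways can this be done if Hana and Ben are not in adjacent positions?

480

Of the 6! = 720 arrangements, those with Hana and Ben adjacent number 2 × 5! = 240 (treat the pair as a block with 2 internal orders).
So 720 − 240 = 480 arrangements keep them apart.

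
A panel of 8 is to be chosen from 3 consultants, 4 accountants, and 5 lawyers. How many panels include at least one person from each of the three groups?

With no constraint there are C(12,8) = 495 possible selections.
Subtract selections that omit an entire group: no consultants → C(9,8) = 9; no accountants → C(8,8) = 1; no lawyers → C(7,8) = 0.
Add back selections omitting two groups (i.e. drawn from a single group): C(3,8) + C(4,8) + C(5,8) = 0.
By inclusion–exclusion: 495 − 10 + 0 = 485.

485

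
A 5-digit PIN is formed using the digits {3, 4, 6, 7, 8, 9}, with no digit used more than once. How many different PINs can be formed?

720

With no repetition, fill the 5 digits in order: 6 choices, then 5, down to 2.
That product is 6 × 5 × 4 × 3 × 2 = 720.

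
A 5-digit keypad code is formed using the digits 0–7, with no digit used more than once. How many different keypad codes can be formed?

6720

With no repetition, fill the 5 digits in order: 8 choices, then 7, down to 4.
8 × 7 × 6 × 5 × 4 = 6720.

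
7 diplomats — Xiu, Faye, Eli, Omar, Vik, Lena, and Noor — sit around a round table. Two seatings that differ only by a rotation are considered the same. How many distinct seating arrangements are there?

720

Fix one person's seat to break rotational symmetry; the remaining 6 people can be arranged in (6)! = 720 ways.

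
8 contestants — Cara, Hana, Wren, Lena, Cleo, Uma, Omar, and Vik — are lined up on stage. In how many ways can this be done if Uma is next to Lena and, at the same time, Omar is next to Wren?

Treat {Uma,Lena} as one block (2 orders) and {Omar,Wren} as another (2 orders).
That leaves 6 units to arrange: 2 × 2 × 6! = 4 × 720 = 2880.

2880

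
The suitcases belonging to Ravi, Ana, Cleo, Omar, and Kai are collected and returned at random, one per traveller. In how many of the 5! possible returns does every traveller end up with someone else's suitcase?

Count assignments avoiding every fixed point. For any j of the 5 travellers fixed to their own suitcase, the other 5−j can be arranged in (5−j)! ways.
By inclusion–exclusion this is Σ_{j=0}^{5} (−1)^j C(5,j)·(5−j)!.
Computing: 120 − 120 + 60 − 20 + 5 − 1 = 44.

44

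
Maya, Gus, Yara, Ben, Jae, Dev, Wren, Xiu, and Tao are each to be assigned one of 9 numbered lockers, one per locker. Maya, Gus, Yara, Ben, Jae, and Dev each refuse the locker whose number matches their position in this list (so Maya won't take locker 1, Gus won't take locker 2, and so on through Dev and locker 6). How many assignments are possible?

Let Aᵢ (for 1 ≤ i ≤ 6) be the placements that put person i in their forbidden locker. Any j of these fix j positions, leaving (9−j)! ways to fill the rest, and there are C(6,j) ways to pick which j.
By inclusion–exclusion, the number of valid placements is Σ_{j=0}^{6} (−1)^j C(6,j)·(9−j)!.
Computing: 362880 − 241920 + 75600 − 14400 + 1800 − 144 + 6 = 183822.

183822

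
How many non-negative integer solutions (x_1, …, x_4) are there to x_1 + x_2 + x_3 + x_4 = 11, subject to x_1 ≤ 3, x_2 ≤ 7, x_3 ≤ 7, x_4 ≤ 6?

Without the upper bounds there are C(14,3) = 364 ways to split 11 among 4 variables.
Subtract solutions that violate a single cap (substitute x_i' = x_i − (cap_i+1)): x_1 ≥ 4 gives C(10,3) = 120; x_2 ≥ 8 gives C(6,3) = 20; x_3 ≥ 8 gives C(6,3) = 20; x_4 ≥ 7 gives C(7,3) = 35. Together 195.
Add back pairs where two caps are both exceeded: 0 + 0 + 1 + 0 + 0 + 0 = 1.
By inclusion–exclusion the count is 364 − 195 + 1 = 170.

170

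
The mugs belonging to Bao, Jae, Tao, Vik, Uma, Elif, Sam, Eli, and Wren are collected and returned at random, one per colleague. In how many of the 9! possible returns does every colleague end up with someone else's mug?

This is the derangement count D_9: permutations of 9 items with no fixed point.
By inclusion–exclusion this is Σ_{j=0}^{9} (−1)^j C(9,j)·(9−j)!.
Computing: 362880 − 362880 + 181440 − 60480 + 15120 − 3024 + 504 − 72 + 9 − 1 = 133496.

133496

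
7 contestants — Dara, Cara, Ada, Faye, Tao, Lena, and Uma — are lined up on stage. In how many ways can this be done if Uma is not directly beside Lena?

There are 7! = 5040 arrangements in all. If Uma and Lena are adjacent, merging them into one block gives 2·(6)! = 1440 arrangements.
Complementary counting: 5040 − 1440 = 3600.

3600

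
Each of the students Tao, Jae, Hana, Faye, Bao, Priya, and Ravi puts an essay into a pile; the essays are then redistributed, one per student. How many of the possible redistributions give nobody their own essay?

1854

This is the derangement count D_7: permutations of 7 items with no fixed point.
By inclusion–exclusion this is Σ_{j=0}^{7} (−1)^j C(7,j)·(7−j)!.
Computing: 5040 − 5040 + 2520 − 840 + 210 − 42 + 7 − 1 = 1854.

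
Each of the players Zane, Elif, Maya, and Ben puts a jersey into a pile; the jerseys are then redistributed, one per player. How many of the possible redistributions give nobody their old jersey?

9

This is the derangement count D_4: permutations of 4 items with no fixed point.
By inclusion–exclusion this is Σ_{j=0}^{4} (−1)^j C(4,j)·(4−j)!.
Computing: 24 − 24 + 12 − 4 + 1 = 9.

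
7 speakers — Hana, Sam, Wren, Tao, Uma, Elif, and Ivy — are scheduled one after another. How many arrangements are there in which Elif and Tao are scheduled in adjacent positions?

1440

Glue Elif and Tao into one block (2 internal orders), leaving 6 units to arrange in a row.
So the count is 2·(6)! = 1440.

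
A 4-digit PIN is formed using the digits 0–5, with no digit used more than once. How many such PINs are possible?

Choose and order 4 of the 6 symbols: the first digit has 6 options, the next 5, then 4, 3.
6 × 5 × 4 × 3 = 360.

360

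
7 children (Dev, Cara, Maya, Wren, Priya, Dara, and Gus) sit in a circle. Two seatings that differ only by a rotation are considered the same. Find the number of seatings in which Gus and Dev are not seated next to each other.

Without the restriction there are (6)! = 720 seatings.
Seatings with Gus beside Dev: treat them as a block with 2 internal orders, giving 2 × (5)! = 240.
Subtracting, 720 − 240 = 480.

480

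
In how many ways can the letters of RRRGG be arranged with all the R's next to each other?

Treat the 3 copies of R as a single block. The multiset to arrange is then {RRR, G, G}, 3 items in all.
That gives (3)!/(2!) = 3 arrangements.

3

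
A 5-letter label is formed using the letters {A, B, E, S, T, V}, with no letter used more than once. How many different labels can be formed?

720

This is a permutation of 5 out of 6: P(6,5) = 6!/1!.
6 × 5 × 4 × 3 × 2 = 720.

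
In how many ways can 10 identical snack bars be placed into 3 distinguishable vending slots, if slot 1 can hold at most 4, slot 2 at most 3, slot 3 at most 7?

Without the upper bounds there are C(12,2) = 66 ways to split 10 among 3 vending slots.
Subtract solutions that violate a single cap (substitute x_i' = x_i − (cap_i+1)): x_1 ≥ 5 gives C(7,2) = 21; x_2 ≥ 4 gives C(8,2) = 28; x_3 ≥ 8 gives C(4,2) = 6. Together 55.
Add back pairs where two caps are both exceeded: 3 + 0 + 0 = 3.
By inclusion–exclusion the count is 66 − 55 + 3 = 14.

14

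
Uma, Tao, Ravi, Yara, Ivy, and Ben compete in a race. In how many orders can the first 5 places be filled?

720

There are 6 choices for 1st place, 5 for 2nd, and so on down to 2 for position 5.
That gives 6 × 5 × 4 × 3 × 2 = 720.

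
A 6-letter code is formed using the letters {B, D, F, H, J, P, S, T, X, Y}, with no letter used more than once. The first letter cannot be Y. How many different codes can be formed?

136080

The first letter has 10−1 = 9 choices (anything except Y).
The remaining 5 letters are filled from the other 9 symbols without repetition: 9 × 8 × 7 × 6 × 5 = 15120.
Total: 9 × 15120 = 136080.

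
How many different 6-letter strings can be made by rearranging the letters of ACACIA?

ACACIA has 6 letters with A appearing 3 times and C appearing twice.
So there are 6! / (3!·2!) = 60 distinguishable arrangements.

60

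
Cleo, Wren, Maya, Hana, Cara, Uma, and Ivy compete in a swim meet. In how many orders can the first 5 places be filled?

This is an ordered selection of 5 from 7: P(7,5).
That gives 7 × 6 × 5 × 4 × 3 = 2520.

2520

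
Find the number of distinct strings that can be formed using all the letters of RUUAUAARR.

The 9 letters of RUUAUAARR have repeats: A appearing 3 times, R appearing 3 times, and U appearing 3 times.
So there are 9! / (3!·3!·3!) = 1680 distinguishable arrangements.

1680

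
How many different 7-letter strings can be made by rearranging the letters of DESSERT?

DESSERT has 7 letters with E appearing twice and S appearing twice.
The number of distinct arrangements is 7!/(2!·2!) = 5040/4 = 1260.

1260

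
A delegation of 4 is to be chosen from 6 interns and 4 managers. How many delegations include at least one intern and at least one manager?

Unrestricted: C(10,4) = 210 ways to pick any 4 of the 10.
Selections missing a whole group: no interns → C(4,4) = 1; no managers → C(6,4) = 15.
Both groups omitted at once is impossible, so 210 − 16 = 194.

194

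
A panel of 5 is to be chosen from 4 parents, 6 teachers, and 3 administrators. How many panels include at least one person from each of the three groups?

894

With no constraint there are C(13,5) = 1287 possible selections.
Subtract selections that omit an entire group: no parents → C(9,5) = 126; no teachers → C(7,5) = 21; no administrators → C(10,5) = 252.
Add back selections omitting two groups (i.e. drawn from a single group): C(4,5) + C(6,5) + C(3,5) = 6.
By inclusion–exclusion: 1287 − 399 + 6 = 894.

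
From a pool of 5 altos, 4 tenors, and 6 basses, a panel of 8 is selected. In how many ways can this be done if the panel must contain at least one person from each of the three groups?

6216

Total 8-person selections from all 15: C(15,8) = 6435.
Subtract selections that omit an entire group: no altos → C(10,8) = 45; no tenors → C(11,8) = 165; no basses → C(9,8) = 9.
Add back selections omitting two groups (i.e. drawn from a single group): C(5,8) + C(4,8) + C(6,8) = 0.
By inclusion–exclusion: 6435 − 219 + 0 = 6216.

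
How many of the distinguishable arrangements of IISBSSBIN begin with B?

With the first slot taken by B, it remains to arrange the other 8 letters (IISSSBIN).
Those 8 letters have I appearing 3 times and S appearing 3 times, giving (8)!/(3!·3!) = 1120.

1120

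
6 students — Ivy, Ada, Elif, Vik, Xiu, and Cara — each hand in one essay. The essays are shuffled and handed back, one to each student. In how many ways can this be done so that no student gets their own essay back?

Let Aᵢ be the assignments in which student i gets their own essay. We want the size of the complement of A₁∪…∪A_6.
By inclusion–exclusion this is Σ_{j=0}^{6} (−1)^j C(6,j)·(6−j)!.
Computing: 720 − 720 + 360 − 120 + 30 − 6 + 1 = 265.

265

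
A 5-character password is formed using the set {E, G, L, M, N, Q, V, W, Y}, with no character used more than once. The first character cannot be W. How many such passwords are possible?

The first character has 9−1 = 8 choices (anything except W).
The remaining 4 characters are filled from the other 8 symbols without repetition: 8 × 7 × 6 × 5 = 1680.
Total: 8 × 1680 = 13440.

13440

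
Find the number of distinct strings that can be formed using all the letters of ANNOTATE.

5040

Letter multiplicities in ANNOTATE: A×2, E×1, N×2, O×1, T×2.
The number of distinct arrangements is 8!/(2!·2!·2!) = 40320/8 = 5040.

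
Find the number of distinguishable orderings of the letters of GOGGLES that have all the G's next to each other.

120

Treat the 3 copies of G as a single block. The multiset to arrange is then {GGG, E, L, O, S}, 5 items in all.
All 5 items are distinct, so there are (5)! = 120 arrangements.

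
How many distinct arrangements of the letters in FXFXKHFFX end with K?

Fix K in the last position and arrange the remaining 8 letters.
Those 8 letters have F appearing 4 times and X appearing 3 times, giving (8)!/(4!·3!) = 280.

280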